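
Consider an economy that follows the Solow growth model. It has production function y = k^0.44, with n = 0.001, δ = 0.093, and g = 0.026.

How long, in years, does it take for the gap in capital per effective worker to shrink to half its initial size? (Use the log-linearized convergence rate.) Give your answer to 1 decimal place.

about 10.3 years

Near the steady state the convergence rate is λ = (1 − α)(n + g + δ).
λ = (1 − 0.44) × 0.120 = 0.56 × 0.120 = 0.0672
Half-life = ln 2 / λ = 0.6931 / 0.0672 ≈ 10.31 years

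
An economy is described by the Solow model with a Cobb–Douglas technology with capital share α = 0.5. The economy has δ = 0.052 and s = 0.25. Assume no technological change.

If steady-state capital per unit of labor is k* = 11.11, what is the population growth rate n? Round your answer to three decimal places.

In steady state, investment equals break-even investment: s·k^α = (n + δ)·k.
So s / (n + δ) = (k*)^(1−α) = 11.11^0.5 = 3.3332.
Therefore n + δ = s / 3.3332 = 0.25 / 3.3332 = 0.0750, so n = 0.0750 − 0.052 = 0.0230.

n ≈ 0.023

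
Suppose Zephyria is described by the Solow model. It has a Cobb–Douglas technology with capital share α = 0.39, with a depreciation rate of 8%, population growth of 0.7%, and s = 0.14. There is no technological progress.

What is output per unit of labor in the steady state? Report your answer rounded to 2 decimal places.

y* = 1.36

At the steady state, Δk = 0, so s·k^α = (n + δ)·k.
Dividing both sides by k: k^(1−α) = s / (n + δ).
k^0.61 = 0.14 / (0.007 + 0.080) = 0.14 / 0.087 = 1.6092
k* = 1.6092^(1/0.61) ≈ 2.1812
y* = (k*)^α = 2.1812^0.39 ≈ 1.3555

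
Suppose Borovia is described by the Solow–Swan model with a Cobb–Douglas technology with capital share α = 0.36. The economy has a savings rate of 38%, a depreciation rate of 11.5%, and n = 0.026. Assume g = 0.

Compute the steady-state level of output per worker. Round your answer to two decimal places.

y* ≈ 1.75

Steady state requires s·f(k) = (n + δ)·k, i.e. s·k^α = (n + δ)·k.
Dividing both sides by k: k^(1−α) = s / (n + δ).
k^0.64 = 0.38 / (0.026 + 0.115) = 0.38 / 0.141 = 2.6950
k* = 2.6950^(1/0.64) ≈ 4.7070
y* = (k*)^α = 4.7070^0.36 ≈ 1.7466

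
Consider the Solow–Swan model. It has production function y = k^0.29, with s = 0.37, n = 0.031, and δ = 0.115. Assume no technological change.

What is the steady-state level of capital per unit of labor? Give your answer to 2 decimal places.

At the steady state, Δk = 0, so s·k^α = (n + δ)·k.
Rearranging, k^(1−α) = s / (n + δ).
k^0.71 = 0.37 / (0.031 + 0.115) = 0.37 / 0.146 = 2.5342
k* = 2.5342^(1/0.71) ≈ 3.7050

k* = 3.71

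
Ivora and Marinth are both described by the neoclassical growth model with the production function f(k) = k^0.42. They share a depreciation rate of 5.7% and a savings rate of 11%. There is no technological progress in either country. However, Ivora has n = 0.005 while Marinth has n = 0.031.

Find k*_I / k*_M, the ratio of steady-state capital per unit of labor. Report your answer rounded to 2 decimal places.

Steady-state k* = [s/(n + δ)]^(1/(1−α)), so the ratio is [ (s_I/(n + δ)_I) / (s_M/(n + δ)_M) ]^1.7241.
s_I/(n + δ)_I = 0.11/0.062 = 1.7742; s_M/(n + δ)_M = 0.11/0.088 = 1.2500.
Ratio = (1.7742/1.2500)^1.7241 = 1.4194^1.7241 ≈ 1.8291

k*_I / k*_M ≈ 1.83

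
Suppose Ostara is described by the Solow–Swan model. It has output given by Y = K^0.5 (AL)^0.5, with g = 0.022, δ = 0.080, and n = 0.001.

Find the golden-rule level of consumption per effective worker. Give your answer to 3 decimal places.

c_gold ≈ 2.427

At the golden rule, f'(k) = n + g + δ, so α·k^(α−1) = n + g + δ and k_gold = (α/(n + g + δ))^(1/(1−α)).
k_gold = (0.5/0.103)^(1/0.5) = 4.8544^2 ≈ 23.5652
c_gold = f(k_gold) − (n + g + δ)·k_gold = 4.8544 − 0.103×23.5652 ≈ 2.4272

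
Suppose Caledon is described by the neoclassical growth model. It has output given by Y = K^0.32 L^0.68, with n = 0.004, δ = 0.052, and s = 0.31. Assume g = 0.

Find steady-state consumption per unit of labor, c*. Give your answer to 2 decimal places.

At the steady state, Δk = 0, so s·k^α = (n + δ)·k.
Dividing both sides by k: k^(1−α) = s / (n + δ).
k^0.68 = 0.31 / (0.004 + 0.052) = 0.31 / 0.056 = 5.5357
k* = 5.5357^(1/0.68) ≈ 12.3851
y* = (k*)^α = 12.3851^0.32 ≈ 2.2373
c* = (1 − s)·y* = (1 − 0.31) × 2.2373 ≈ 1.5437

c* = 1.54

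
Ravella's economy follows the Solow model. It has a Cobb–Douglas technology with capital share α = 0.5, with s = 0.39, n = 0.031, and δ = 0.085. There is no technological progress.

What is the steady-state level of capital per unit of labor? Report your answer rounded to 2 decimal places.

In steady state, investment equals break-even investment: s·k^α = (n + δ)·k.
Dividing both sides by k: k^(1−α) = s / (n + δ).
k^0.5 = 0.39 / (0.031 + 0.085) = 0.39 / 0.116 = 3.3621
k* = 3.3621^(1/0.5) ≈ 11.3037

k* = 11.30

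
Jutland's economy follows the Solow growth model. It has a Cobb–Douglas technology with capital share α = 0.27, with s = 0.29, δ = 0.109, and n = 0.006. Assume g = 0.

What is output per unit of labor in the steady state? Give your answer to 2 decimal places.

At the steady state, Δk = 0, so s·k^α = (n + δ)·k.
Rearranging, k^(1−α) = s / (n + δ).
k^0.73 = 0.29 / (0.006 + 0.109) = 0.29 / 0.115 = 2.5217
k* = 2.5217^(1/0.73) ≈ 3.5503
y* = (k*)^α = 3.5503^0.27 ≈ 1.4079

y* ≈ 1.41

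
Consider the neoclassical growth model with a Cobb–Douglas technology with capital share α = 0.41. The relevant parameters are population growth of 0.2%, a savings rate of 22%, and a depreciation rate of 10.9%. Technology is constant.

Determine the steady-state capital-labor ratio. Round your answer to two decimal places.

In steady state, investment equals break-even investment: s·k^α = (n + δ)·k.
Dividing both sides by k: k^(1−α) = s / (n + δ).
k^0.59 = 0.22 / (0.002 + 0.109) = 0.22 / 0.111 = 1.9820
k* = 1.9820^(1/0.59) ≈ 3.1883

k* ≈ 3.19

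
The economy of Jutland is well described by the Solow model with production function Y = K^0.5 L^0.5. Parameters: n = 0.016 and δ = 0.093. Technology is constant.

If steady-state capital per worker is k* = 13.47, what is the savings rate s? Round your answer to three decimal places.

Steady state requires s·f(k) = (n + δ)·k, i.e. s·k^α = (n + δ)·k.
So s / (n + δ) = (k*)^(1−α) = 13.47^0.5 = 3.6701.
Therefore s = 3.6701 × (n + δ) = 3.6701 × 0.109 = 0.4000.

s ≈ 0.400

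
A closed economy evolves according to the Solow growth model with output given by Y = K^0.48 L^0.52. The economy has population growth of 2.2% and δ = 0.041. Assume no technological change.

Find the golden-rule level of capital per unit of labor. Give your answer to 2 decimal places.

The golden rule sets f'(k) = n + δ, i.e. α·k^(α−1) = n + δ.
So k^(1−α) = α / (n + δ) = 0.48 / 0.063 = 7.6190.
k_gold = 7.6190^(1/0.52) ≈ 49.6544

k_gold ≈ 49.65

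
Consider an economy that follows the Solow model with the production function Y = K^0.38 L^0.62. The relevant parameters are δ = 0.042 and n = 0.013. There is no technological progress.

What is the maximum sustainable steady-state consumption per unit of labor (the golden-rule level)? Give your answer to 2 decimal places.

c_gold ≈ 2.03

At the golden rule, f'(k) = n + δ, so α·k^(α−1) = n + δ and k_gold = (α/(n + δ))^(1/(1−α)).
k_gold = (0.38/0.055)^(1/0.62) = 6.9091^1.6129 ≈ 22.5893
c_gold = f(k_gold) − (n + δ)·k_gold = 3.2695 − 0.055×22.5893 ≈ 2.0271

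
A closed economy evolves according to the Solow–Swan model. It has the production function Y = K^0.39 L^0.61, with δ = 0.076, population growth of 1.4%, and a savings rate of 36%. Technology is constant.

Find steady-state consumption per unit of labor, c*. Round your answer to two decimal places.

c* ≈ 1.55

In steady state, investment equals break-even investment: s·k^α = (n + δ)·k.
Rearranging, k^(1−α) = s / (n + δ).
k^0.61 = 0.36 / (0.014 + 0.076) = 0.36 / 0.090 = 4.0000
k* = 4.0000^(1/0.61) ≈ 9.7047
y* = (k*)^α = 9.7047^0.39 ≈ 2.4262
c* = (1 − s)·y* = (1 − 0.36) × 2.4262 ≈ 1.5528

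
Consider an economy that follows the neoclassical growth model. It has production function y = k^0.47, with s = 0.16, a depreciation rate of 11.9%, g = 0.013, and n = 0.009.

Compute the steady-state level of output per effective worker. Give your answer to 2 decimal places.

y* ≈ 1.12

Steady state requires s·f(k) = (n + g + δ)·k, i.e. s·k^α = (n + g + δ)·k.
Dividing both sides by k: k^(1−α) = s / (n + g + δ).
k^0.53 = 0.16 / (0.009 + 0.013 + 0.119) = 0.16 / 0.141 = 1.1348
k* = 1.1348^(1/0.53) ≈ 1.2695
y* = (k*)^α = 1.2695^0.47 ≈ 1.1187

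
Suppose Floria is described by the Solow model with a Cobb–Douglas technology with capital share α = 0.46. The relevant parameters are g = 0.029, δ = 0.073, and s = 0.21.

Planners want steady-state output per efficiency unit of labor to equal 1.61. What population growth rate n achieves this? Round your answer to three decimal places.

n ≈ 0.018

In steady state, investment equals break-even investment: s·k^α = (n + g + δ)·k.
Since y* = [s/(n + g + δ)]^(α/(1−α)), we have s/(n + g + δ) = (y*)^((1−α)/α) = 1.61^1.1739 = 1.7490.
Therefore n + g + δ = s / 1.7490 = 0.21 / 1.7490 = 0.1201, so n = 0.1201 − 0.102 = 0.0181.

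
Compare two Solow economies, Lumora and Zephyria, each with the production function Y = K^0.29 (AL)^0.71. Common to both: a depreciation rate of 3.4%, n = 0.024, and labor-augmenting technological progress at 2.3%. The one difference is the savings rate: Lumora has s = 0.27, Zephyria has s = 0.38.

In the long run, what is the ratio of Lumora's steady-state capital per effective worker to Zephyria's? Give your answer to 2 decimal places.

Steady-state k* = [s/(n + g + δ)]^(1/(1−α)), so the ratio is [ (s_L/(n + g + δ)_L) / (s_Z/(n + g + δ)_Z) ]^1.4085.
s_L/(n + g + δ)_L = 0.27/0.081 = 3.3333; s_Z/(n + g + δ)_Z = 0.38/0.081 = 4.6914.
Ratio = (3.3333/4.6914)^1.4085 = 0.7105^1.4085 ≈ 0.6179

ratio ≈ 0.62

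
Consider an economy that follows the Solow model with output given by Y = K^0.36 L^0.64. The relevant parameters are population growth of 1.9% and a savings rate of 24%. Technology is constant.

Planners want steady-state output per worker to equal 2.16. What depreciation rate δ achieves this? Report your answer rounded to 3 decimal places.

In steady state, investment equals break-even investment: s·k^α = (n + δ)·k.
Since y* = [s/(n + δ)]^(α/(1−α)), we have s/(n + δ) = (y*)^((1−α)/α) = 2.16^1.7778 = 3.9318.
Therefore n + δ = s / 3.9318 = 0.24 / 3.9318 = 0.0610, so δ = 0.0610 − 0.019 = 0.0420.

δ ≈ 0.042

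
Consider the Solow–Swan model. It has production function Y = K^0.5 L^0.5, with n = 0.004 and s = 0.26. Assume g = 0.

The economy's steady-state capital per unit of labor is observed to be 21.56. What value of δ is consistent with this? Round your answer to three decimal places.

δ ≈ 0.052

In steady state, investment equals break-even investment: s·k^α = (n + δ)·k.
So s / (n + δ) = (k*)^(1−α) = 21.56^0.5 = 4.6433.
Therefore n + δ = s / 4.6433 = 0.26 / 4.6433 = 0.0560, so δ = 0.0560 − 0.004 = 0.0520.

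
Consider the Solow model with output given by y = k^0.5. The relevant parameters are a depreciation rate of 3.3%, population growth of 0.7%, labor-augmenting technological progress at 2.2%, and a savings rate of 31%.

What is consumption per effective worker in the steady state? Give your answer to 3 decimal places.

c* ≈ 3.450

Steady state requires s·f(k) = (n + g + δ)·k, i.e. s·k^α = (n + g + δ)·k.
Rearranging, k^(1−α) = s / (n + g + δ).
k^0.5 = 0.31 / (0.007 + 0.022 + 0.033) = 0.31 / 0.062 = 5.0000
k* = 5.0000^(1/0.5) ≈ 25.0000
y* = (k*)^α = 25.0000^0.5 ≈ 5.0000
c* = (1 − s)·y* = (1 − 0.31) × 5.0000 ≈ 3.4500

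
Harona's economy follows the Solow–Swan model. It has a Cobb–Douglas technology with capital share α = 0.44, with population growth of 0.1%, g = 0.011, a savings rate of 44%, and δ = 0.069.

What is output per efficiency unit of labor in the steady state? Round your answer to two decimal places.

y* = 3.78

At the steady state, Δk = 0, so s·k^α = (n + g + δ)·k.
Dividing both sides by k: k^(1−α) = s / (n + g + δ).
k^0.56 = 0.44 / (0.001 + 0.011 + 0.069) = 0.44 / 0.081 = 5.4321
k* = 5.4321^(1/0.56) ≈ 20.5325
y* = (k*)^α = 20.5325^0.44 ≈ 3.7798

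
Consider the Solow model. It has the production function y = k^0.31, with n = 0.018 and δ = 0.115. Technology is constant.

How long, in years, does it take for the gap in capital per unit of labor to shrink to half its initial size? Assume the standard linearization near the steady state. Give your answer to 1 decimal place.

t_½ ≈ 7.6 years

Near the steady state the convergence rate is λ = (1 − α)(n + δ).
λ = (1 − 0.31) × 0.133 = 0.69 × 0.133 = 0.09177
Half-life = ln 2 / λ = 0.6931 / 0.09177 ≈ 7.55 years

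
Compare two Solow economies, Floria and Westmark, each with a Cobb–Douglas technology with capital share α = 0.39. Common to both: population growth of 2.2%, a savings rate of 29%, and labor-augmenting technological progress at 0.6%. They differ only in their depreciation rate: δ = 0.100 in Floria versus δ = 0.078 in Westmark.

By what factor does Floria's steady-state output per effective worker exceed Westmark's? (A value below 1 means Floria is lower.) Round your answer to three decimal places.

Steady-state y* = [s/(n + g + δ)]^(α/(1−α)), so the ratio is [ (s_F/(n + g + δ)_F) / (s_W/(n + g + δ)_W) ]^0.6393.
s_F/(n + g + δ)_F = 0.29/0.128 = 2.2656; s_W/(n + g + δ)_W = 0.29/0.106 = 2.7358.
Ratio = (2.2656/2.7358)^0.6393 = 0.8281^0.6393 ≈ 0.8864

y*_F / y*_W ≈ 0.886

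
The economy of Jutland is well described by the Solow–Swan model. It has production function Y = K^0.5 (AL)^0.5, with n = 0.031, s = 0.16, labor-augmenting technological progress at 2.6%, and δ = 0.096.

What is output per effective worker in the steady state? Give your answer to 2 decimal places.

At the steady state, Δk = 0, so s·k^α = (n + g + δ)·k.
Dividing both sides by k: k^(1−α) = s / (n + g + δ).
k^0.5 = 0.16 / (0.031 + 0.026 + 0.096) = 0.16 / 0.153 = 1.0458
k* = 1.0458^(1/0.5) ≈ 1.0937
y* = (k*)^α = 1.0937^0.5 ≈ 1.0458

y* = 1.05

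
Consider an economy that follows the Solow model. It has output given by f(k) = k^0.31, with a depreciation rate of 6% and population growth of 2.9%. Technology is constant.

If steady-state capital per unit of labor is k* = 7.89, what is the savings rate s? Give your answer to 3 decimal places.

s ≈ 0.370

Steady state requires s·f(k) = (n + δ)·k, i.e. s·k^α = (n + δ)·k.
So s / (n + δ) = (k*)^(1−α) = 7.89^0.69 = 4.1589.
Therefore s = 4.1589 × (n + δ) = 4.1589 × 0.089 = 0.3701.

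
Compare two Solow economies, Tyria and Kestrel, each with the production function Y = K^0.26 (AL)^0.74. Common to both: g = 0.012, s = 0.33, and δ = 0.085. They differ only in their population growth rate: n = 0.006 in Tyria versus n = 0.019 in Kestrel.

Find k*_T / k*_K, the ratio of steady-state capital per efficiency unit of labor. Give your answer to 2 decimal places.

k*_T / k*_K ≈ 1.17

Steady-state k* = [s/(n + g + δ)]^(1/(1−α)), so the ratio is [ (s_T/(n + g + δ)_T) / (s_K/(n + g + δ)_K) ]^1.3514.
s_T/(n + g + δ)_T = 0.33/0.103 = 3.2039; s_K/(n + g + δ)_K = 0.33/0.116 = 2.8448.
Ratio = (3.2039/2.8448)^1.3514 = 1.1262^1.3514 ≈ 1.1742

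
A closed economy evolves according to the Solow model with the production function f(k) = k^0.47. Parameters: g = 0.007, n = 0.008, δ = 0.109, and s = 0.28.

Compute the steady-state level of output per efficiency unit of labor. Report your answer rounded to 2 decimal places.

At the steady state, Δk = 0, so s·k^α = (n + g + δ)·k.
Dividing both sides by k: k^(1−α) = s / (n + g + δ).
k^0.53 = 0.28 / (0.008 + 0.007 + 0.109) = 0.28 / 0.124 = 2.2581
k* = 2.2581^(1/0.53) ≈ 4.6499
y* = (k*)^α = 4.6499^0.47 ≈ 2.0592

y* = 2.06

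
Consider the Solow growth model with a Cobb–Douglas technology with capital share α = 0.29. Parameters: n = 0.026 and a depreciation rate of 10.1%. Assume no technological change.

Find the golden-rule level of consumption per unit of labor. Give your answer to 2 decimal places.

At the golden rule, f'(k) = n + δ, so α·k^(α−1) = n + δ and k_gold = (α/(n + δ))^(1/(1−α)).
k_gold = (0.29/0.127)^(1/0.71) = 2.2835^1.4085 ≈ 3.1996
c_gold = f(k_gold) − (n + δ)·k_gold = 1.4011 − 0.127×3.1996 ≈ 0.9948

c_gold ≈ 0.99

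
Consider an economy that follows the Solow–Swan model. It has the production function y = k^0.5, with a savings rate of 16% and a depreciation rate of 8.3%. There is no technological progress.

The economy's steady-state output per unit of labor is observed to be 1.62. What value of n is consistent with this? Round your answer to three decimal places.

n ≈ 0.016

In steady state, investment equals break-even investment: s·k^α = (n + δ)·k.
Since y* = [s/(n + δ)]^(α/(1−α)), we have s/(n + δ) = (y*)^((1−α)/α) = 1.62^1 = 1.6200.
Therefore n + δ = s / 1.6200 = 0.16 / 1.6200 = 0.0988, so n = 0.0988 − 0.083 = 0.0158.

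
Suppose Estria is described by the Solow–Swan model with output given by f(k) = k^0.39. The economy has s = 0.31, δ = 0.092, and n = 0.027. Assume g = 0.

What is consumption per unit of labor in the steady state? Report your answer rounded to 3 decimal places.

c* ≈ 1.273

In steady state, investment equals break-even investment: s·k^α = (n + δ)·k.
Rearranging, k^(1−α) = s / (n + δ).
k^0.61 = 0.31 / (0.027 + 0.092) = 0.31 / 0.119 = 2.6050
k* = 2.6050^(1/0.61) ≈ 4.8045
y* = (k*)^α = 4.8045^0.39 ≈ 1.8443
c* = (1 − s)·y* = (1 − 0.31) × 1.8443 ≈ 1.2726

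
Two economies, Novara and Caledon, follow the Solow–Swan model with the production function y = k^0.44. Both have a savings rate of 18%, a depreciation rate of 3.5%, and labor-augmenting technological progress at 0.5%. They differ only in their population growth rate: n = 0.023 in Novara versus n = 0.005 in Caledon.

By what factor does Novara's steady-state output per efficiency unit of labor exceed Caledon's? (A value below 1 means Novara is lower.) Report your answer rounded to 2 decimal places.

Steady-state y* = [s/(n + g + δ)]^(α/(1−α)), so the ratio is [ (s_N/(n + g + δ)_N) / (s_C/(n + g + δ)_C) ]^0.7857.
s_N/(n + g + δ)_N = 0.18/0.063 = 2.8571; s_C/(n + g + δ)_C = 0.18/0.045 = 4.0000.
Ratio = (2.8571/4.0000)^0.7857 = 0.7143^0.7857 ≈ 0.7677

ratio ≈ 0.77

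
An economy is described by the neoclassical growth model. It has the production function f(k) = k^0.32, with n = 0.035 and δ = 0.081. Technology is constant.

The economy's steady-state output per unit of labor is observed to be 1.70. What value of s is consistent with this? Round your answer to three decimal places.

At the steady state, Δk = 0, so s·k^α = (n + δ)·k.
Since y* = [s/(n + δ)]^(α/(1−α)), we have s/(n + δ) = (y*)^((1−α)/α) = 1.70^2.125 = 3.0882.
Therefore s = 3.0882 × (n + δ) = 3.0882 × 0.116 = 0.3582.

s ≈ 0.358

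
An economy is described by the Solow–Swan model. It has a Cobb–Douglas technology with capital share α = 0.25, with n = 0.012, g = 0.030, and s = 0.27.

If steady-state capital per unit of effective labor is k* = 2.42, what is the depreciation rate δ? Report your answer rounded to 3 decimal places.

Steady state requires s·f(k) = (n + g + δ)·k, i.e. s·k^α = (n + g + δ)·k.
So s / (n + g + δ) = (k*)^(1−α) = 2.42^0.75 = 1.9403.
Therefore n + g + δ = s / 1.9403 = 0.27 / 1.9403 = 0.1392, so δ = 0.1392 − 0.042 = 0.0972.

δ ≈ 0.097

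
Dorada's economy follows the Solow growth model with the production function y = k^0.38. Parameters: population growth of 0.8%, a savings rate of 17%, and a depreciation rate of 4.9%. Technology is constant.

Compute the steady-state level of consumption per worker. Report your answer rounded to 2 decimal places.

At the steady state, Δk = 0, so s·k^α = (n + δ)·k.
Rearranging, k^(1−α) = s / (n + δ).
k^0.62 = 0.17 / (0.008 + 0.049) = 0.17 / 0.057 = 2.9825
k* = 2.9825^(1/0.62) ≈ 5.8271
y* = (k*)^α = 5.8271^0.38 ≈ 1.9538
c* = (1 − s)·y* = (1 − 0.17) × 1.9538 ≈ 1.6217

c* ≈ 1.62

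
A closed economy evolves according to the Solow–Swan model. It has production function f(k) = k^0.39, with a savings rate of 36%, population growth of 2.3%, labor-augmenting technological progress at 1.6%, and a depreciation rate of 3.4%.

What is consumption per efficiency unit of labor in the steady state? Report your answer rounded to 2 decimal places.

c* ≈ 1.78

At the steady state, Δk = 0, so s·k^α = (n + g + δ)·k.
Dividing both sides by k: k^(1−α) = s / (n + g + δ).
k^0.61 = 0.36 / (0.023 + 0.016 + 0.034) = 0.36 / 0.073 = 4.9315
k* = 4.9315^(1/0.61) ≈ 13.6783
y* = (k*)^α = 13.6783^0.39 ≈ 2.7737
c* = (1 − s)·y* = (1 − 0.36) × 2.7737 ≈ 1.7752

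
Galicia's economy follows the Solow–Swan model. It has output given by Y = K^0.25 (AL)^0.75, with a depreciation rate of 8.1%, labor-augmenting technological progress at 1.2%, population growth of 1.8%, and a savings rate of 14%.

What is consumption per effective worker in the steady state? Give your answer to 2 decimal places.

In steady state, investment equals break-even investment: s·k^α = (n + g + δ)·k.
Rearranging, k^(1−α) = s / (n + g + δ).
k^0.75 = 0.14 / (0.018 + 0.012 + 0.081) = 0.14 / 0.111 = 1.2613
k* = 1.2613^(1/0.75) ≈ 1.3628
y* = (k*)^α = 1.3628^0.25 ≈ 1.0805
c* = (1 − s)·y* = (1 − 0.14) × 1.0805 ≈ 0.9292

c* = 0.93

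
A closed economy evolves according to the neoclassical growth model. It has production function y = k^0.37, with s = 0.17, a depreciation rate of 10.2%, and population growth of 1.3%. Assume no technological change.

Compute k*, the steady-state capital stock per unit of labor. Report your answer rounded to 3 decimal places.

At the steady state, Δk = 0, so s·k^α = (n + δ)·k.
Rearranging, k^(1−α) = s / (n + δ).
k^0.63 = 0.17 / (0.013 + 0.102) = 0.17 / 0.115 = 1.4783
k* = 1.4783^(1/0.63) ≈ 1.8598

k* ≈ 1.860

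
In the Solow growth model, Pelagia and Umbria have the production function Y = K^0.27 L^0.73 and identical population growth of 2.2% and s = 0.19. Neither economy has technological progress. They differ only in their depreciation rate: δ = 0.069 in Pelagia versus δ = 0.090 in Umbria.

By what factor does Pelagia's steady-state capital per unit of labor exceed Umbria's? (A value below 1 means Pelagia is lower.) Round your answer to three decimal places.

k*_P / k*_U ≈ 1.329

Steady-state k* = [s/(n + δ)]^(1/(1−α)), so the ratio is [ (s_P/(n + δ)_P) / (s_U/(n + δ)_U) ]^1.3699.
s_P/(n + δ)_P = 0.19/0.091 = 2.0879; s_U/(n + δ)_U = 0.19/0.112 = 1.6964.
Ratio = (2.0879/1.6964)^1.3699 = 1.2308^1.3699 ≈ 1.3291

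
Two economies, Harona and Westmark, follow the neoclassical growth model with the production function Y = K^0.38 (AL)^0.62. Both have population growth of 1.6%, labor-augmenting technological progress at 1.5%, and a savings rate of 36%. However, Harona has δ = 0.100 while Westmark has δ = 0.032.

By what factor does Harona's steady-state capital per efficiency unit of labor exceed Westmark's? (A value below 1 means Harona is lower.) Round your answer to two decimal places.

Steady-state k* = [s/(n + g + δ)]^(1/(1−α)), so the ratio is [ (s_H/(n + g + δ)_H) / (s_W/(n + g + δ)_W) ]^1.6129.
s_H/(n + g + δ)_H = 0.36/0.131 = 2.7481; s_W/(n + g + δ)_W = 0.36/0.063 = 5.7143.
Ratio = (2.7481/5.7143)^1.6129 = 0.4809^1.6129 ≈ 0.3070

k*_H / k*_W ≈ 0.31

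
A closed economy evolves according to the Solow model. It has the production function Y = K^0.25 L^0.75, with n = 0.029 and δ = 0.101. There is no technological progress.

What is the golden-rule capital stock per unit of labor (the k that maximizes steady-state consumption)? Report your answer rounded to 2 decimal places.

k_gold ≈ 2.39

The golden rule sets f'(k) = n + δ, i.e. α·k^(α−1) = n + δ.
So k^(1−α) = α / (n + δ) = 0.25 / 0.130 = 1.9231.
k_gold = 1.9231^(1/0.75) ≈ 2.3915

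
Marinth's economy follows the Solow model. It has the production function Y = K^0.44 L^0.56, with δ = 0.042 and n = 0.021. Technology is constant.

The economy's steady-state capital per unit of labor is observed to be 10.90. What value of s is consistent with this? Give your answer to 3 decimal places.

s ≈ 0.240

At the steady state, Δk = 0, so s·k^α = (n + δ)·k.
So s / (n + δ) = (k*)^(1−α) = 10.90^0.56 = 3.8103.
Therefore s = 3.8103 × (n + δ) = 3.8103 × 0.063 = 0.2400.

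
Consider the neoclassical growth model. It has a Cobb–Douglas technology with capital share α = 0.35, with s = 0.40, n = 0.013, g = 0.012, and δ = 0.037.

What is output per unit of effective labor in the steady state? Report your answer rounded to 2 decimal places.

y* = 2.73

At the steady state, Δk = 0, so s·k^α = (n + g + δ)·k.
Rearranging, k^(1−α) = s / (n + g + δ).
k^0.65 = 0.40 / (0.013 + 0.012 + 0.037) = 0.40 / 0.062 = 6.4516
k* = 6.4516^(1/0.65) ≈ 17.6053
y* = (k*)^α = 17.6053^0.35 ≈ 2.7288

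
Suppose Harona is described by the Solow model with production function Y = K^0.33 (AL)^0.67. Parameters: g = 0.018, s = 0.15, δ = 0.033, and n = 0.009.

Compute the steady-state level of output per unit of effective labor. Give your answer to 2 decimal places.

At the steady state, Δk = 0, so s·k^α = (n + g + δ)·k.
Dividing both sides by k: k^(1−α) = s / (n + g + δ).
k^0.67 = 0.15 / (0.009 + 0.018 + 0.033) = 0.15 / 0.060 = 2.5000
k* = 2.5000^(1/0.67) ≈ 3.9259
y* = (k*)^α = 3.9259^0.33 ≈ 1.5704

y* ≈ 1.57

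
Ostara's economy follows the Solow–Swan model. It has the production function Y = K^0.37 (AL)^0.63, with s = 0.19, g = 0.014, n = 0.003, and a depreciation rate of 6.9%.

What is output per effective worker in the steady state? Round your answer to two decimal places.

In steady state, investment equals break-even investment: s·k^α = (n + g + δ)·k.
Dividing both sides by k: k^(1−α) = s / (n + g + δ).
k^0.63 = 0.19 / (0.003 + 0.014 + 0.069) = 0.19 / 0.086 = 2.2093
k* = 2.2093^(1/0.63) ≈ 3.5191
y* = (k*)^α = 3.5191^0.37 ≈ 1.5929

y* = 1.59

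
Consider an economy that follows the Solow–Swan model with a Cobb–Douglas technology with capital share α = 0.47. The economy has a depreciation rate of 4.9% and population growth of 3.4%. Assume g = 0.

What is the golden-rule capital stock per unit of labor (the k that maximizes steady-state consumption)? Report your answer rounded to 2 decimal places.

The golden rule sets f'(k) = n + δ, i.e. α·k^(α−1) = n + δ.
So k^(1−α) = α / (n + δ) = 0.47 / 0.083 = 5.6627.
k_gold = 5.6627^(1/0.53) ≈ 26.3511

k_gold ≈ 26.35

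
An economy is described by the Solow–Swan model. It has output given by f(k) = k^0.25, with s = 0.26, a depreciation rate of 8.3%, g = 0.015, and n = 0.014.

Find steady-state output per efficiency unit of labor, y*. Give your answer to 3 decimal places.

In steady state, investment equals break-even investment: s·k^α = (n + g + δ)·k.
Rearranging, k^(1−α) = s / (n + g + δ).
k^0.75 = 0.26 / (0.014 + 0.015 + 0.083) = 0.26 / 0.112 = 2.3214
k* = 2.3214^(1/0.75) ≈ 3.0737
y* = (k*)^α = 3.0737^0.25 ≈ 1.3241

y* ≈ 1.324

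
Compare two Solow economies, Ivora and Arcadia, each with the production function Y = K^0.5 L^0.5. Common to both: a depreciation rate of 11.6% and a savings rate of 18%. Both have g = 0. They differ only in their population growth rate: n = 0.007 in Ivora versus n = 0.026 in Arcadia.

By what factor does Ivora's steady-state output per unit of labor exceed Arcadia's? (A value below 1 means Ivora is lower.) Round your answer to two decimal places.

ratio ≈ 1.15

Steady-state y* = [s/(n + δ)]^(α/(1−α)), so the ratio is [ (s_I/(n + δ)_I) / (s_A/(n + δ)_A) ]^1.
s_I/(n + δ)_I = 0.18/0.123 = 1.4634; s_A/(n + δ)_A = 0.18/0.142 = 1.2676.
Ratio = (1.4634/1.2676)^1 = 1.1545^1 ≈ 1.1545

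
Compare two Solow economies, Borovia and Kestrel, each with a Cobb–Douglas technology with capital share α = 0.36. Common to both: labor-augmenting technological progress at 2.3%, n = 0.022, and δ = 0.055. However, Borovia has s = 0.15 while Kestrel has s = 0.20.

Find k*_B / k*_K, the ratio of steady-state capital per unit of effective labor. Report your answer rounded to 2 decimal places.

Steady-state k* = [s/(n + g + δ)]^(1/(1−α)), so the ratio is [ (s_B/(n + g + δ)_B) / (s_K/(n + g + δ)_K) ]^1.5625.
s_B/(n + g + δ)_B = 0.15/0.100 = 1.5000; s_K/(n + g + δ)_K = 0.20/0.100 = 2.0000.
Ratio = (1.5000/2.0000)^1.5625 = 0.7500^1.5625 ≈ 0.6379

k*_B / k*_K ≈ 0.64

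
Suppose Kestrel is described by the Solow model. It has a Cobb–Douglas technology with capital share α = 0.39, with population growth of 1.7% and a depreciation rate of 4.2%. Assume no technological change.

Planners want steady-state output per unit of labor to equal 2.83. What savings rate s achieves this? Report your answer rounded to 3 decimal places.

Steady state requires s·f(k) = (n + δ)·k, i.e. s·k^α = (n + δ)·k.
Since y* = [s/(n + δ)]^(α/(1−α)), we have s/(n + δ) = (y*)^((1−α)/α) = 2.83^1.5641 = 5.0891.
Therefore s = 5.0891 × (n + δ) = 5.0891 × 0.059 = 0.3003.

s ≈ 0.300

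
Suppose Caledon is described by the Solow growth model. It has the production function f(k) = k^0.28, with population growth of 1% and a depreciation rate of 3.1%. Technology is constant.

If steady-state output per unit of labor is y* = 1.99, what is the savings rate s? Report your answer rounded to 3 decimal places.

s ≈ 0.241

Steady state requires s·f(k) = (n + δ)·k, i.e. s·k^α = (n + δ)·k.
Since y* = [s/(n + δ)]^(α/(1−α)), we have s/(n + δ) = (y*)^((1−α)/α) = 1.99^2.5714 = 5.8677.
Therefore s = 5.8677 × (n + δ) = 5.8677 × 0.041 = 0.2406.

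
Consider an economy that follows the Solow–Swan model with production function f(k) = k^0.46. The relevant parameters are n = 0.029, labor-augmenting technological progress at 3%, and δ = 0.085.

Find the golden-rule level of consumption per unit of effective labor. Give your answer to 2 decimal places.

c_gold ≈ 1.45

At the golden rule, f'(k) = n + g + δ, so α·k^(α−1) = n + g + δ and k_gold = (α/(n + g + δ))^(1/(1−α)).
k_gold = (0.46/0.144)^(1/0.54) = 3.1944^1.8519 ≈ 8.5917
c_gold = f(k_gold) − (n + g + δ)·k_gold = 2.6895 − 0.144×8.5917 ≈ 1.4523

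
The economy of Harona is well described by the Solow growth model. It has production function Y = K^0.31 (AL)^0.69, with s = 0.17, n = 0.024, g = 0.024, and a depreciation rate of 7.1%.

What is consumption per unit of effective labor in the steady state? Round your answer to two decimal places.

c* ≈ 0.97

Steady state requires s·f(k) = (n + g + δ)·k, i.e. s·k^α = (n + g + δ)·k.
Rearranging, k^(1−α) = s / (n + g + δ).
k^0.69 = 0.17 / (0.024 + 0.024 + 0.071) = 0.17 / 0.119 = 1.4286
k* = 1.4286^(1/0.69) ≈ 1.6769
y* = (k*)^α = 1.6769^0.31 ≈ 1.1738
c* = (1 − s)·y* = (1 − 0.17) × 1.1738 ≈ 0.9743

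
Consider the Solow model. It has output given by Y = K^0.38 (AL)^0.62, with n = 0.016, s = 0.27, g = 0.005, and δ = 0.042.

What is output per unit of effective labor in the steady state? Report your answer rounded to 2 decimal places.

y* ≈ 2.44

At the steady state, Δk = 0, so s·k^α = (n + g + δ)·k.
Dividing both sides by k: k^(1−α) = s / (n + g + δ).
k^0.62 = 0.27 / (0.016 + 0.005 + 0.042) = 0.27 / 0.063 = 4.2857
k* = 4.2857^(1/0.62) ≈ 10.4566
y* = (k*)^α = 10.4566^0.38 ≈ 2.4399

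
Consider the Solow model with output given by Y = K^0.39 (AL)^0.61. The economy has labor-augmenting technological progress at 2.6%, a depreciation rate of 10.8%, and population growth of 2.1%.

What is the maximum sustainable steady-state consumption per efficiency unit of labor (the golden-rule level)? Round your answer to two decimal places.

At the golden rule, f'(k) = n + g + δ, so α·k^(α−1) = n + g + δ and k_gold = (α/(n + g + δ))^(1/(1−α)).
k_gold = (0.39/0.155)^(1/0.61) = 2.5161^1.6393 ≈ 4.5385
c_gold = f(k_gold) − (n + g + δ)·k_gold = 1.8038 − 0.155×4.5385 ≈ 1.1003

c_gold ≈ 1.10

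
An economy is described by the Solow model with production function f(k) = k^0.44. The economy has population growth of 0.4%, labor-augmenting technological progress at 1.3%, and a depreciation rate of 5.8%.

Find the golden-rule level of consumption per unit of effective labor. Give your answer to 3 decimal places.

c_gold ≈ 2.249

At the golden rule, f'(k) = n + g + δ, so α·k^(α−1) = n + g + δ and k_gold = (α/(n + g + δ))^(1/(1−α)).
k_gold = (0.44/0.075)^(1/0.56) = 5.8667^1.7857 ≈ 23.5571
c_gold = f(k_gold) − (n + g + δ)·k_gold = 4.0154 − 0.075×23.5571 ≈ 2.2486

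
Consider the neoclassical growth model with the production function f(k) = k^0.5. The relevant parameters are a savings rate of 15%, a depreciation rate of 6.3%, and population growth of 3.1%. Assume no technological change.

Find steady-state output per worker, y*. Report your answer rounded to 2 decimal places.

y* = 1.60

Steady state requires s·f(k) = (n + δ)·k, i.e. s·k^α = (n + δ)·k.
Rearranging, k^(1−α) = s / (n + δ).
k^0.5 = 0.15 / (0.031 + 0.063) = 0.15 / 0.094 = 1.5957
k* = 1.5957^(1/0.5) ≈ 2.5463
y* = (k*)^α = 2.5463^0.5 ≈ 1.5957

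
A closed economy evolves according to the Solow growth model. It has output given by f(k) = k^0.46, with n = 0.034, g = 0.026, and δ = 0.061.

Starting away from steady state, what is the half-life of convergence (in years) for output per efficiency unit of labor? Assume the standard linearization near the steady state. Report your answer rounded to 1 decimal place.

Near the steady state the convergence rate is λ = (1 − α)(n + g + δ).
λ = (1 − 0.46) × 0.121 = 0.54 × 0.121 = 0.06534
Half-life = ln 2 / λ = 0.6931 / 0.06534 ≈ 10.61 years

about 10.6 years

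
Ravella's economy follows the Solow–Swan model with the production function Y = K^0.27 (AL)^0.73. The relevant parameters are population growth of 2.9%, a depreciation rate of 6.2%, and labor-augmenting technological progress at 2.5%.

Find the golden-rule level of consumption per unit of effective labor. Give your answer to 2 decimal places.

c_gold ≈ 1.00

At the golden rule, f'(k) = n + g + δ, so α·k^(α−1) = n + g + δ and k_gold = (α/(n + g + δ))^(1/(1−α)).
k_gold = (0.27/0.116)^(1/0.73) = 2.3276^1.3699 ≈ 3.1815
c_gold = f(k_gold) − (n + g + δ)·k_gold = 1.3668 − 0.116×3.1815 ≈ 0.9977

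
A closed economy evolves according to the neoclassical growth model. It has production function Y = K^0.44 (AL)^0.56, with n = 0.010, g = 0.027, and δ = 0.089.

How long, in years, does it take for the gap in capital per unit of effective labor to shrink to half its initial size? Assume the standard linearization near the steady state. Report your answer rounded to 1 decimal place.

half-life ≈ 9.8 years

Near the steady state the convergence rate is λ = (1 − α)(n + g + δ).
λ = (1 − 0.44) × 0.126 = 0.56 × 0.126 = 0.07056
Half-life = ln 2 / λ = 0.6931 / 0.07056 ≈ 9.82 years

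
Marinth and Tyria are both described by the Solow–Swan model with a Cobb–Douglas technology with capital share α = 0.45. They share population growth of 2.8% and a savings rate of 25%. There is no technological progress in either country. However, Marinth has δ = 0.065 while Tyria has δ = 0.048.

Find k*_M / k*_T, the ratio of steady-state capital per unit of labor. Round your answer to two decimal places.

k*_M / k*_T ≈ 0.69

Steady-state k* = [s/(n + δ)]^(1/(1−α)), so the ratio is [ (s_M/(n + δ)_M) / (s_T/(n + δ)_T) ]^1.8182.
s_M/(n + δ)_M = 0.25/0.093 = 2.6882; s_T/(n + δ)_T = 0.25/0.076 = 3.2895.
Ratio = (2.6882/3.2895)^1.8182 = 0.8172^1.8182 ≈ 0.6928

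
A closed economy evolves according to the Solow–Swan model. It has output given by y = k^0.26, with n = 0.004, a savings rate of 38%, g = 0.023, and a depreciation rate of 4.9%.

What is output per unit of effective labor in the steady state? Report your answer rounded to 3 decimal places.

y* ≈ 1.760

In steady state, investment equals break-even investment: s·k^α = (n + g + δ)·k.
Dividing both sides by k: k^(1−α) = s / (n + g + δ).
k^0.74 = 0.38 / (0.004 + 0.023 + 0.049) = 0.38 / 0.076 = 5.0000
k* = 5.0000^(1/0.74) ≈ 8.8014
y* = (k*)^α = 8.8014^0.26 ≈ 1.7603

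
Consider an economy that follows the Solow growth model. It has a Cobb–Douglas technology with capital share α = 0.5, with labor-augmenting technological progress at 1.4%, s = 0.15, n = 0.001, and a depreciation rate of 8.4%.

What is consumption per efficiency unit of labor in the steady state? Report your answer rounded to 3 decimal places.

Steady state requires s·f(k) = (n + g + δ)·k, i.e. s·k^α = (n + g + δ)·k.
Dividing both sides by k: k^(1−α) = s / (n + g + δ).
k^0.5 = 0.15 / (0.001 + 0.014 + 0.084) = 0.15 / 0.099 = 1.5152
k* = 1.5152^(1/0.5) ≈ 2.2958
y* = (k*)^α = 2.2958^0.5 ≈ 1.5152
c* = (1 − s)·y* = (1 − 0.15) × 1.5152 ≈ 1.2879

c* ≈ 1.288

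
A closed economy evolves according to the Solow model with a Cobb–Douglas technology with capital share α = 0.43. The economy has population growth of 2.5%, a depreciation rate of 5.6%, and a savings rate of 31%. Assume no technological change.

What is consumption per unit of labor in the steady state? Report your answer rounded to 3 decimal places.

At the steady state, Δk = 0, so s·k^α = (n + δ)·k.
Dividing both sides by k: k^(1−α) = s / (n + δ).
k^0.57 = 0.31 / (0.025 + 0.056) = 0.31 / 0.081 = 3.8272
k* = 3.8272^(1/0.57) ≈ 10.5341
y* = (k*)^α = 10.5341^0.43 ≈ 2.7524
c* = (1 − s)·y* = (1 − 0.31) × 2.7524 ≈ 1.8992

c* = 1.899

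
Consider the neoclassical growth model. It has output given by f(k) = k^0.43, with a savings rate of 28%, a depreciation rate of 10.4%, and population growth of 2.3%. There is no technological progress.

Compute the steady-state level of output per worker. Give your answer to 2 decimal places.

y* ≈ 1.82

At the steady state, Δk = 0, so s·k^α = (n + δ)·k.
Dividing both sides by k: k^(1−α) = s / (n + δ).
k^0.57 = 0.28 / (0.023 + 0.104) = 0.28 / 0.127 = 2.2047
k* = 2.2047^(1/0.57) ≈ 4.0028
y* = (k*)^α = 4.0028^0.43 ≈ 1.8156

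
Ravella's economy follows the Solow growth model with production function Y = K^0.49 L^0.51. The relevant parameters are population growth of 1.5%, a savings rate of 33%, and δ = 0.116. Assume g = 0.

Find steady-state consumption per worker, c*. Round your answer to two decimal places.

c* ≈ 1.63

At the steady state, Δk = 0, so s·k^α = (n + δ)·k.
Rearranging, k^(1−α) = s / (n + δ).
k^0.51 = 0.33 / (0.015 + 0.116) = 0.33 / 0.131 = 2.5191
k* = 2.5191^(1/0.51) ≈ 6.1201
y* = (k*)^α = 6.1201^0.49 ≈ 2.4295
c* = (1 − s)·y* = (1 − 0.33) × 2.4295 ≈ 1.6278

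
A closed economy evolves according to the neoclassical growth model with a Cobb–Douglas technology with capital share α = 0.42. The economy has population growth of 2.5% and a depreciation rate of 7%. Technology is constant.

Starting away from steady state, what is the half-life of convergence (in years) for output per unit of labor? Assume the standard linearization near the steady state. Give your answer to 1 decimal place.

half-life ≈ 12.6 years

Near the steady state the convergence rate is λ = (1 − α)(n + δ).
λ = (1 − 0.42) × 0.095 = 0.58 × 0.095 = 0.0551
Half-life = ln 2 / λ = 0.6931 / 0.0551 ≈ 12.58 years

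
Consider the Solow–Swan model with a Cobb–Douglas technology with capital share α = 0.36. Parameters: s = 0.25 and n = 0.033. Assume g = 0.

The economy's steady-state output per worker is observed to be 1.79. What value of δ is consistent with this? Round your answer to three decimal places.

At the steady state, Δk = 0, so s·k^α = (n + δ)·k.
Since y* = [s/(n + δ)]^(α/(1−α)), we have s/(n + δ) = (y*)^((1−α)/α) = 1.79^1.7778 = 2.8153.
Therefore n + δ = s / 2.8153 = 0.25 / 2.8153 = 0.0888, so δ = 0.0888 − 0.033 = 0.0558.

δ ≈ 0.056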